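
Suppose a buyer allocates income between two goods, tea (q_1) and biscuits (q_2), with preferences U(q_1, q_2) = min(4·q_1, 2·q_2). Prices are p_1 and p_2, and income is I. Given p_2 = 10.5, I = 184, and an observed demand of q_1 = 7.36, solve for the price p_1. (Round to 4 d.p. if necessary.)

With perfect complements, no substitution: consume in ratio q_1:q_2 = 2:4.
Budget: p_1·q_1 + p_2·2·q_1 = I, so (2·p_1 + 4·p_2)·q_1 = 2·I.
Demand: q_1*(p_1,p_2,I) = 2·I/(2·p_1 + 4·p_2), q_2* = 4·I/(2·p_1 + 4·p_2).
Set q_1* = 7.36 in the demand function and solve for p_1: p_1 = 4.

p_1 = 4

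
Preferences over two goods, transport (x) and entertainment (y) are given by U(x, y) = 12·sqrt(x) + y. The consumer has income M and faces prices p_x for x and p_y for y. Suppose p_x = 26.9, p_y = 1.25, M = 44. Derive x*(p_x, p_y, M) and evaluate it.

x* = 0.0777

Set MRS = p_x/p_y: 6·x^(−1/2) = p_x/p_y.
Solve: √x = 6·p_y/p_x, so x*(p_x,p_y) = (6·p_y/p_x)², and y* = (M − p_x·x*)/p_y.
Plugging in: x* = (6·1.25/26.9)² = 0.0777.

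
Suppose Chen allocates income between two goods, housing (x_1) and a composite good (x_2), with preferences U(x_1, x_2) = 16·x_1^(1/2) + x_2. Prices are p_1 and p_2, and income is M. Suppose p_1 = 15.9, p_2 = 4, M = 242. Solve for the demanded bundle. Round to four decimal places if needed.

x_1* = 4.0505, x_2* = 44.3994

Utility is quasi-linear in x_2; the FOC for x_1 is 8/√x_1 = p_1/p_2.
Thus x_1* = (8·p_2/p_1)² — independent of M — with the rest of income spent on x_2.
Plugging in: x_1* = (8·4/15.9)² = 4.0505, x_2* = 44.3994.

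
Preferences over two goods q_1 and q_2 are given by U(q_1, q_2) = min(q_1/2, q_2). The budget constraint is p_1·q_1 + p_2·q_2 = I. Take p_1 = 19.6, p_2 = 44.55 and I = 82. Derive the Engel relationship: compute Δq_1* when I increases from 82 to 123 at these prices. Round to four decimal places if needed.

Δq_1* = 0.9791

With perfect complements, no substitution: consume in ratio q_1:q_2 = 2:1.
Budget: p_1·q_1 + p_2·(1/2)·q_1 = I, so (2·p_1 + p_2)·q_1 = 2·I.
Demand: q_1*(p_1,p_2,I) = 2·I/(2·p_1 + p_2), q_2* = I/(2·p_1 + p_2).
Here 2·19.6 + 44.55 = 83.75, giving q_1* = 1.9582.
At I' = 123: q_1* = 2.9373. Change: 2.9373 − 1.9582 = 0.9791.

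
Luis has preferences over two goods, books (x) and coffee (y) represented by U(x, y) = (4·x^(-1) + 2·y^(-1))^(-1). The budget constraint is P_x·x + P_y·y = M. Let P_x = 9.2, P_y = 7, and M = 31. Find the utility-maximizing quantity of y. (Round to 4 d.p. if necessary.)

With the ratio pinned down, the budget gives x* = M/(P_x + P_y·(y/x)) and y* = (y/x)·x*.
Numerically y/x = 0.810643, so x* = 31/(9.2 + 7·0.810643) = 2.0841 and y* = 0.810643·2.0841 = 1.6895.

y* = 1.6895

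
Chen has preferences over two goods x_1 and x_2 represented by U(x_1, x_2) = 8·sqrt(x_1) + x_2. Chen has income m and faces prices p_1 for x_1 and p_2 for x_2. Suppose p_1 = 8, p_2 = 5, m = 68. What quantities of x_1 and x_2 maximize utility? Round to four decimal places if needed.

Set MRS = p_1/p_2: 4·x_1^(−1/2) = p_1/p_2.
Thus x_1* = (4·p_2/p_1)² — independent of m — with the rest of income spent on x_2.
Plugging in: x_1* = (4·5/8)² = 6.25, x_2* = 3.6.

x_1* = 6.25, x_2* = 3.6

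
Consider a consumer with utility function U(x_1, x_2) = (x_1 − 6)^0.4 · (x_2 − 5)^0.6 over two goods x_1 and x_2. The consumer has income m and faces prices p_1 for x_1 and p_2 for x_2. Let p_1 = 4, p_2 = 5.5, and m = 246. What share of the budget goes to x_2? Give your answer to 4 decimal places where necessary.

Let x_1' = x_1−6, x_2' = x_2−5. MRS = (2/3)·x_2'/x_1' = p_1/p_2.
After buying the subsistence bundle (6, 5), a share 0.4 of the remaining income goes to x_1: x_1* = 6 + 0.4·(m − 6p_1 − 5p_2)/p_1.
Discretionary income = 246 − 6·4 − 5·5.5 = 194.5; x_1* = 6 + 0.4·194.5/4 = 25.45; x_2* = 5 + 0.6·194.5/5.5 = 26.2182.
Expenditure on x_2: 5.5·26.2182 = 144.2; share = 0.5862.

share on x_2 = 0.5862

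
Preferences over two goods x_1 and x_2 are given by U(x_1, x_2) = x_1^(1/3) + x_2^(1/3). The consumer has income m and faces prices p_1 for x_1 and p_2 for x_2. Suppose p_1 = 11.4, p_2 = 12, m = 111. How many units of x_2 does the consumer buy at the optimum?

x_2* = 4.5657

From the CES first-order condition, (x_2/x_1)^(2/3) = p_1/p_2.
Hence x_2/x_1 = (p_1/p_2)^(1/(2/3)), i.e. raised to the 1.5 power.
Substitute x_2 = (x_2/x_1)·x_1 into the budget: x_1* = m/(p_1 + p_2·(x_2/x_1)).
Numerically x_2/x_1 = 0.925945, so x_1* = 111/(11.4 + 12·0.925945) = 4.9308 and x_2* = 0.925945·4.9308 = 4.5657.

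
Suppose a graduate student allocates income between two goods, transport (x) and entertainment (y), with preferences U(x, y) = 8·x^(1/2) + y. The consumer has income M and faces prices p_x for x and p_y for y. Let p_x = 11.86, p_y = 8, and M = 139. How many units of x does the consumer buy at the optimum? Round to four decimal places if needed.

Set MRS = p_x/p_y: 4·x^(−1/2) = p_x/p_y.
Thus x* = (4·p_y/p_x)² — independent of M — with the rest of income spent on y.
Plugging in: x* = (4·8/11.86)² = 7.28.

x* = 7.28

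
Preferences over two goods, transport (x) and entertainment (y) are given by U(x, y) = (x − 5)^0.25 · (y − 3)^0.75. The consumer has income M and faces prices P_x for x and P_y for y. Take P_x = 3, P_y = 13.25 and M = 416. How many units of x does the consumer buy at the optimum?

x* = 35.1042

After buying the subsistence bundle (5, 3), a share 0.25 of the remaining income goes to x: x* = 5 + 0.25·(M − 5P_x − 3P_y)/P_x.
Discretionary income = 416 − 5·3 − 3·13.25 = 361.25; x* = 5 + 0.25·361.25/3 = 35.1042.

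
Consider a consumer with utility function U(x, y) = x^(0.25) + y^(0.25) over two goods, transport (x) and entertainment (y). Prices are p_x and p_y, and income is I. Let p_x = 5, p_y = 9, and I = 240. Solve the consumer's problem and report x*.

MU_x ∝ x^(-0.75), MU_y ∝ y^(-0.75), so MRS = (y/x)^(0.75) = p_x/p_y.
Hence y/x = (p_x/p_y)^(1/(0.75)), i.e. raised to the 4/3 power.
Substitute y = (y/x)·x into the budget: x* = I/(p_x + p_y·(y/x)).
Numerically y/x = 0.456706, so x* = 240/(5 + 9·0.456706) = 26.3437.

x* = 26.3437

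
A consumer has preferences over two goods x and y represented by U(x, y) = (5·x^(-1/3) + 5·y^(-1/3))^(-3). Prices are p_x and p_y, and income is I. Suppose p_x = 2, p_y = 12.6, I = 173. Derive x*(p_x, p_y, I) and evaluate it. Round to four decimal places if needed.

Substitute y = (y/x)·x into the budget: x* = I/(p_x + p_y·(y/x)).
Numerically y/x = 0.251475, so x* = 173/(2 + 12.6·0.251475) = 33.4715.

x* = 33.4715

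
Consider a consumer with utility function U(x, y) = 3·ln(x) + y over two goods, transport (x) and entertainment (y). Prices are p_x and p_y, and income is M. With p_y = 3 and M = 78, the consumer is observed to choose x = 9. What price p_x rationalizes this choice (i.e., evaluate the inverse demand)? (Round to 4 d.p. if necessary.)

p_x = 1

MU_x = 3/x, MU_y = 1. Tangency: 3/x = p_x/p_y.
So x*(p_x,p_y) = 3·p_y/p_x, independent of income; and y* = (M − 3·p_y)/p_y.
Set x* = 9 in the demand function and solve for p_x: p_x = 1.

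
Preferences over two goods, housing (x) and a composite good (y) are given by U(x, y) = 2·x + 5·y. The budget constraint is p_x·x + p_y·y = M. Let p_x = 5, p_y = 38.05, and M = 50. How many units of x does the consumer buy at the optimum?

Numerically: x* = 10, y* = 0.

x* = 10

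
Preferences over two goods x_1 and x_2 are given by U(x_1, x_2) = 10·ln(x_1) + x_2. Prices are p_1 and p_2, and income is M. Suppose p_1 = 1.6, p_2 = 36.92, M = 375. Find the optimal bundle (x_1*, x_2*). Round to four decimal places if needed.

x_1* = 230.75, x_2* = 0.1571

Set MRS = p_1/p_2: (10/x_1)/1 = p_1/p_2.
So x_1*(p_1,p_2) = 10·p_2/p_1, independent of income; and x_2* = (M − 10·p_2)/p_2.
At the given prices: x_1* = 10·36.92/1.6 = 230.75, and x_2* = 0.1571.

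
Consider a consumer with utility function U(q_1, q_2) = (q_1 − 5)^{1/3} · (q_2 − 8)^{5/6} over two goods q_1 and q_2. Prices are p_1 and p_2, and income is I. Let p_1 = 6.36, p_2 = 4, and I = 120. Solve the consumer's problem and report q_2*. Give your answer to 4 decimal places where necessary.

MRS = (2/5)·(q_2−8)/(q_1−5). Tangency with p_1/p_2 gives q_2−8 = (5/2)·(p_1/p_2)·(q_1−5).
Substituting into the budget: q_1* = 5 + 2/7·(I − 5·p_1 − 8·p_2)/p_1, and q_2* = 8 + 5/7·(…)/p_2.
Discretionary income = 120 − 5·6.36 − 8·4 = 56.2; q_2* = 8 + 5/7·56.2/4 = 18.0357.

q_2* = 18.0357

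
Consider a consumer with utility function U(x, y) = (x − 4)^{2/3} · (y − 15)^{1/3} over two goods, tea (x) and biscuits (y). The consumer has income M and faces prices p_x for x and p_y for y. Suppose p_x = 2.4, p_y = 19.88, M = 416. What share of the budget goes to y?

share on y = 0.8035

Discretionary income = 416 − 4·2.4 − 15·19.88 = 108.2; x* = 4 + 2/3·108.2/2.4 = 34.0556; y* = 15 + 1/3·108.2/19.88 = 16.8142.
Expenditure on y: 19.88·16.8142 = 334.2667; share = 0.8035.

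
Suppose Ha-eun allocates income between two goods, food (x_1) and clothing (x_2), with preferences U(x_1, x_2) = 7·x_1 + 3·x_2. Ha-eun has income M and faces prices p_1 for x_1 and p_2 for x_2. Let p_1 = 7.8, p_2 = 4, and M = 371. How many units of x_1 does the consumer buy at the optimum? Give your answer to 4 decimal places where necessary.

Linear utility — the consumer picks whichever good has higher MU/price: 7/7.8 = 0.8974 vs 3/4 = 0.75.
x_1 gives more utility per dollar, so spend all income on x_1: x_1* = M/p_1, x_2* = 0.
Numerically: x_1* = 47.5641, x_2* = 0.

x_1* = 47.5641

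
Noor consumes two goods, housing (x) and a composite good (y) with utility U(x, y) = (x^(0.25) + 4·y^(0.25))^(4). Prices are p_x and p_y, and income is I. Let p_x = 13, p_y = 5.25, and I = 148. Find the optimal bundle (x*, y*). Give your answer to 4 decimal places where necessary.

x* = 1.1871, y* = 25.251

MRS = MU_x/MU_y = (1/4)·(y/x)^(0.75). Set equal to p_x/p_y.
Hence y/x = (4·p_x/p_y)^(1/(0.75)), i.e. raised to the 4/3 power.
With the ratio pinned down, the budget gives x* = I/(p_x + p_y·(y/x)) and y* = (y/x)·x*.
Numerically y/x = 21.271203, so x* = 148/(13 + 5.25·21.271203) = 1.1871 and y* = 21.271203·1.1871 = 25.251.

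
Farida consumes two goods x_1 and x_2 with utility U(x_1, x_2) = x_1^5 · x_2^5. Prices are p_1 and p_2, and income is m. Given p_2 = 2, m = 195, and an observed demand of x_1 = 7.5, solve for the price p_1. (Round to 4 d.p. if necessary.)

p_1 = 13

Tangency: MRS = x_2/x_1 = p_1/p_2.
Rearranging, p_2·x_2 = p_1·x_1. Substituting into the budget gives p_1·x_1·(1 + 1) = m.
Demand: x_1*(p_1,p_2,m) = 0.5·m/p_1 and x_2* = 0.5·m/p_2.
Set x_1* = 7.5 in the demand function and solve for p_1: p_1 = 13.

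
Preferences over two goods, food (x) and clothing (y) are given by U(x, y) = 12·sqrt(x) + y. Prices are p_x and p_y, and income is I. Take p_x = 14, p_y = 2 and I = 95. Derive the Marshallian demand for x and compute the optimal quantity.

Set MRS = p_x/p_y: 6·x^(−1/2) = p_x/p_y.
Solve: √x = 6·p_y/p_x, so x*(p_x,p_y) = (6·p_y/p_x)², and y* = (I − p_x·x*)/p_y.
Plugging in: x* = (6·2/14)² = 0.7347.

x* = 0.7347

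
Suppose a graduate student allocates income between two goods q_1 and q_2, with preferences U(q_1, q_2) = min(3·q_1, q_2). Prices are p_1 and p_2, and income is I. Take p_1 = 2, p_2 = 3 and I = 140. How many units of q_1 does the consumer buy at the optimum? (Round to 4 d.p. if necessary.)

Leontief preferences: the optimum is at the kink where q_1/1 = q_2/3, i.e. q_2 = 3·q_1.
Budget: p_1·q_1 + p_2·3·q_1 = I, so (p_1 + 3·p_2)·q_1 = I.
Demand: q_1*(p_1,p_2,I) = I/(p_1 + 3·p_2), q_2* = 3·I/(p_1 + 3·p_2).
Here 2 + 3·3 = 11, giving q_1* = 12.7273.

q_1* = 12.7273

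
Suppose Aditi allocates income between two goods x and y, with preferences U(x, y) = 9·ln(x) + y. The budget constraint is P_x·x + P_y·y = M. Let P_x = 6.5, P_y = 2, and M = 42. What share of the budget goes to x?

share on x = 0.4286

MU_x = 9/x, MU_y = 1. Tangency: 9/x = P_x/P_y.
So x*(P_x,P_y) = 9·P_y/P_x, independent of income; and y* = (M − 9·P_y)/P_y.
At the given prices: x* = 9·2/6.5 = 2.7692, and y* = 12.
Expenditure on x: 6.5·2.7692 = 18; share = 0.4286.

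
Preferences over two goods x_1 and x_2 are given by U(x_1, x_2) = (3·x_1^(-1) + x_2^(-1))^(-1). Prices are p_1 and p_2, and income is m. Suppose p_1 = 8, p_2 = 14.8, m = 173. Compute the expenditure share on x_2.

From the CES first-order condition, 3·(x_2/x_1)^(2) = p_1/p_2.
Solve for the ratio: x_2/x_1 = [(1/3)·p_1/p_2]^(0.5).
With the ratio pinned down, the budget gives x_1* = m/(p_1 + p_2·(x_2/x_1)) and x_2* = (x_2/x_1)·x_1*.
Numerically x_2/x_1 = 0.424476, so x_1* = 173/(8 + 14.8·0.424476) = 12.1129 and x_2* = 0.424476·12.1129 = 5.1417.
Expenditure on x_2: 14.8·5.1417 = 76.0965; share = 0.4399.

share on x_2 = 0.4399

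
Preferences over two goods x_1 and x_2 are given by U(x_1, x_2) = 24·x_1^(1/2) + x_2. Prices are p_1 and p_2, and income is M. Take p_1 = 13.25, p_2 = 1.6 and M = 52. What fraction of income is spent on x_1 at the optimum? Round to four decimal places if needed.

share on x_1 = 0.535

Utility is quasi-linear in x_2; the FOC for x_1 is 12/√x_1 = p_1/p_2.
Thus x_1* = (12·p_2/p_1)² — independent of M — with the rest of income spent on x_2.
Plugging in: x_1* = (12·1.6/13.25)² = 2.0998, x_2* = 15.1113.
Expenditure on x_1: 13.25·2.0998 = 27.8219; share = 0.535.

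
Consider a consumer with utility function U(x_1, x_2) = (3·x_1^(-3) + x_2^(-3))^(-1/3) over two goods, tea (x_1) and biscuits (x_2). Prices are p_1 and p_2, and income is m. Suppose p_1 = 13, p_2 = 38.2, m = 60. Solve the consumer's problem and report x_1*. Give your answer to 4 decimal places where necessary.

x_1* = 1.706

With the ratio pinned down, the budget gives x_1* = m/(p_1 + p_2·(x_2/x_1)) and x_2* = (x_2/x_1)·x_1*.
Numerically x_2/x_1 = 0.58035, so x_1* = 60/(13 + 38.2·0.58035) = 1.706.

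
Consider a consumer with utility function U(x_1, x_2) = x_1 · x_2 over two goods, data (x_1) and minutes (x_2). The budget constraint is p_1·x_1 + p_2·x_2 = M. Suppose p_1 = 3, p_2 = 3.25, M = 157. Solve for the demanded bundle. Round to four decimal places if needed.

The MRS is x_2/x_1. Set MRS = p_1/p_2.
Rearranging, p_2·x_2 = p_1·x_1. Substituting into the budget gives p_1·x_1·(1 + 1) = M.
Demand: x_1*(p_1,p_2,M) = 0.5·M/p_1 and x_2* = 0.5·M/p_2.
At p_1=3, p_2=3.25, M=157: x_1* = 0.5·157/3 = 26.1667, x_2* = 24.1538.

x_1* = 26.1667, x_2* = 24.1538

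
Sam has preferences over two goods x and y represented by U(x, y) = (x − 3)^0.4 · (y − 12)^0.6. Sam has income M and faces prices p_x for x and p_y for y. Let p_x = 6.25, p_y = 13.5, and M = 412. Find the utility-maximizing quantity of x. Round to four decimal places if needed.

x* = 17.8

Substituting into the budget: x* = 3 + 0.4·(M − 3·p_x − 12·p_y)/p_x, and y* = 12 + 0.6·(…)/p_y.
Discretionary income = 412 − 3·6.25 − 12·13.5 = 231.25; x* = 3 + 0.4·231.25/6.25 = 17.8.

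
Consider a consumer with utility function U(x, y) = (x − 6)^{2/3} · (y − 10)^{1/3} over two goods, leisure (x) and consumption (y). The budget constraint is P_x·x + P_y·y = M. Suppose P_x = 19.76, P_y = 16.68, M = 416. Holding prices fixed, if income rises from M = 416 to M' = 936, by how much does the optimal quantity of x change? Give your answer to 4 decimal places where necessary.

Δx* = 17.5439

This is Cobb-Douglas in (x−6, y−10): tangency gives 2/3·P_y·(y−10) = 1/3·P_x·(x−6).
Substituting into the budget: x* = 6 + 2/3·(M − 6·P_x − 10·P_y)/P_x, and y* = 10 + 1/3·(…)/P_y.
Discretionary income = 416 − 6·19.76 − 10·16.68 = 130.64; x* = 6 + 2/3·130.64/19.76 = 10.4076.
At M' = 936: x* = 27.9514. Change: 27.9514 − 10.4076 = 17.5439.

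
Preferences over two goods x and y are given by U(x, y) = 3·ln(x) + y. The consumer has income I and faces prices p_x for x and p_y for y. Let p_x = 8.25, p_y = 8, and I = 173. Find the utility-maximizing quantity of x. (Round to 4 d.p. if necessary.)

MU_x = 3/x, MU_y = 1. Tangency: 3/x = p_x/p_y.
So x*(p_x,p_y) = 3·p_y/p_x, independent of income; and y* = (I − 3·p_y)/p_y.
At the given prices: x* = 3·8/8.25 = 2.9091.

x* = 2.9091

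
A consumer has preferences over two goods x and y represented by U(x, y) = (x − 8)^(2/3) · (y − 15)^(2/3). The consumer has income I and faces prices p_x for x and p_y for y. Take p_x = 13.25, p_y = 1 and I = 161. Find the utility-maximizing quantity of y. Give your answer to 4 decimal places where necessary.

y* = 35

Let x' = x−8, y' = y−15. MRS = y'/x' = p_x/p_y.
Substituting into the budget: x* = 8 + 0.5·(I − 8·p_x − 15·p_y)/p_x, and y* = 15 + 0.5·(…)/p_y.
Discretionary income = 161 − 8·13.25 − 15·1 = 40; y* = 15 + 0.5·40/1 = 35.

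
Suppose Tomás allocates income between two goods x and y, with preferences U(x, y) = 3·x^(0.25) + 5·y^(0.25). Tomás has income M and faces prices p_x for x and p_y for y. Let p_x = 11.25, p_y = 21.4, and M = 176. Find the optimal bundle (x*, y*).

Numerically y/x = 0.838398, so x* = 176/(11.25 + 21.4·0.838398) = 6.0291 and y* = 0.838398·6.0291 = 5.0548.

x* = 6.0291, y* = 5.0548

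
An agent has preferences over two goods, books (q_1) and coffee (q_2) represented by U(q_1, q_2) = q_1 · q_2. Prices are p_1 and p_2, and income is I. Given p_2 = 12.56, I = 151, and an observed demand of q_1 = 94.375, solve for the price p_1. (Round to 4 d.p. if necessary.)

Tangency: MRS = q_2/q_1 = p_1/p_2.
Rearranging, p_2·q_2 = p_1·q_1. Substituting into the budget gives p_1·q_1·(1 + 1) = I.
Demand: q_1*(p_1,p_2,I) = 0.5·I/p_1 and q_2* = 0.5·I/p_2.
Set q_1* = 94.375 in the demand function and solve for p_1: p_1 = 0.8.

p_1 = 0.8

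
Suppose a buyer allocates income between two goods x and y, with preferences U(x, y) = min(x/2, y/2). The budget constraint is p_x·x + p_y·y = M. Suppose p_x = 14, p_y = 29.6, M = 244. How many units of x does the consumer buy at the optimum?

Here 2·14 + 2·29.6 = 87.2, giving x* = 5.5963.

x* = 5.5963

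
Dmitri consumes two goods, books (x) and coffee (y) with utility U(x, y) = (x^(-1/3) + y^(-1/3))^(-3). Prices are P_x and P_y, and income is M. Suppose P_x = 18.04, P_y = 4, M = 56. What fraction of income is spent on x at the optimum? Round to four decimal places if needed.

share on x = 0.593

MRS = MU_x/MU_y = (y/x)^(4/3). Set equal to P_x/P_y.
Hence y/x = (P_x/P_y)^(1/(4/3)), i.e. raised to the 0.75 power.
With the ratio pinned down, the budget gives x* = M/(P_x + P_y·(y/x)) and y* = (y/x)·x*.
Numerically y/x = 3.094799, so x* = 56/(18.04 + 4·3.094799) = 1.8409 and y* = 3.094799·1.8409 = 5.6973.
Expenditure on x: 18.04·1.8409 = 33.2106; share = 0.593.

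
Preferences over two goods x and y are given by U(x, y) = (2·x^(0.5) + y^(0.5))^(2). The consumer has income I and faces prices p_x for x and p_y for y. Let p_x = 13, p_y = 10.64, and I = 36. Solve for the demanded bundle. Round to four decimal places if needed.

From the CES first-order condition, 2·(y/x)^(0.5) = p_x/p_y.
Solve for the ratio: y/x = [(1/2)·p_x/p_y]^(2).
Substitute y = (y/x)·x into the budget: x* = I/(p_x + p_y·(y/x)).
Numerically y/x = 0.373202, so x* = 36/(13 + 10.64·0.373202) = 2.1213 and y* = 0.373202·2.1213 = 0.7917.

x* = 2.1213, y* = 0.7917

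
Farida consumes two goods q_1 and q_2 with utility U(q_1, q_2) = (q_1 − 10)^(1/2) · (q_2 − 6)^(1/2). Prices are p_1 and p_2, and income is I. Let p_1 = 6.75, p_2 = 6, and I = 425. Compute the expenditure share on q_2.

Let q_1' = q_1−10, q_2' = q_2−6. MRS = q_2'/q_1' = p_1/p_2.
After buying the subsistence bundle (10, 6), a share 0.5 of the remaining income goes to q_1: q_1* = 10 + 0.5·(I − 10p_1 − 6p_2)/p_1.
Discretionary income = 425 − 10·6.75 − 6·6 = 321.5; q_1* = 10 + 0.5·321.5/6.75 = 33.8148; q_2* = 6 + 0.5·321.5/6 = 32.7917.
Expenditure on q_2: 6·32.7917 = 196.75; share = 0.4629.

share on q_2 = 0.4629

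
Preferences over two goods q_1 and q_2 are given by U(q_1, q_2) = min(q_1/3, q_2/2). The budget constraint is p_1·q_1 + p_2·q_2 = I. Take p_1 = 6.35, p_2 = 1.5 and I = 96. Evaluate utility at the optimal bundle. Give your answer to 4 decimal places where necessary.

With perfect complements, no substitution: consume in ratio q_1:q_2 = 3:2.
Budget: p_1·q_1 + p_2·(2/3)·q_1 = I, so (3·p_1 + 2·p_2)·q_1 = 3·I.
Demand: q_1*(p_1,p_2,I) = 3·I/(3·p_1 + 2·p_2), q_2* = 2·I/(3·p_1 + 2·p_2).
Here 3·6.35 + 2·1.5 = 22.05, giving q_1* = 13.0612 and q_2* = 8.7075.
Utility at the optimum: U(13.0612, 8.7075) = 4.3537.

V = 4.3537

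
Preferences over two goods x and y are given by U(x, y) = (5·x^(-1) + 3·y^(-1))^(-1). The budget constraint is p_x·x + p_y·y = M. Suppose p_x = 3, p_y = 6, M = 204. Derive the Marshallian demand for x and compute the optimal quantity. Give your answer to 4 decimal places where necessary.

x* = 32.4513

From the CES first-order condition, (5/3)·(y/x)^(2) = p_x/p_y.
Solve for the ratio: y/x = [(3/5)·p_x/p_y]^(0.5).
With the ratio pinned down, the budget gives x* = M/(p_x + p_y·(y/x)) and y* = (y/x)·x*.
Numerically y/x = 0.547723, so x* = 204/(3 + 6·0.547723) = 32.4513.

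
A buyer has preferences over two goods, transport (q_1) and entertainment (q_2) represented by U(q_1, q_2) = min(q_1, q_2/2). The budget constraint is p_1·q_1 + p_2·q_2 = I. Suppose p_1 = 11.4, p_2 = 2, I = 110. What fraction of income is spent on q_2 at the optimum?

share on q_2 = 0.2597

Leontief preferences: the optimum is at the kink where q_1/1 = q_2/2, i.e. q_2 = 2·q_1.
Budget: p_1·q_1 + p_2·2·q_1 = I, so (p_1 + 2·p_2)·q_1 = I.
Demand: q_1*(p_1,p_2,I) = I/(p_1 + 2·p_2), q_2* = 2·I/(p_1 + 2·p_2).
Here 11.4 + 2·2 = 15.4, giving q_1* = 7.1429 and q_2* = 14.2857.
Expenditure on q_2: 2·14.2857 = 28.5714; share = 0.2597.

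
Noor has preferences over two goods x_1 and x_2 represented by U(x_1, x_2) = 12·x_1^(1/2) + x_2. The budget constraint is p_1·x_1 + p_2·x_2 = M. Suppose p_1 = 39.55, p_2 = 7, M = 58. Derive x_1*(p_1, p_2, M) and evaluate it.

x_1* = 1.1277

Utility is quasi-linear in x_2; the FOC for x_1 is 6/√x_1 = p_1/p_2.
Solve: √x_1 = 6·p_2/p_1, so x_1*(p_1,p_2) = (6·p_2/p_1)², and x_2* = (M − p_1·x_1*)/p_2.
Plugging in: x_1* = (6·7/39.55)² = 1.1277.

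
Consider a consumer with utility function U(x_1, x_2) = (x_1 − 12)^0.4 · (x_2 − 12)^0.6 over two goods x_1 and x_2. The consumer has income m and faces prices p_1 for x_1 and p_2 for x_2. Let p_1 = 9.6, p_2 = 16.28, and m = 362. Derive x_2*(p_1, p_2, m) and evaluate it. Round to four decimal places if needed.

x_2* = 13.8958

MRS = (2/3)·(x_2−12)/(x_1−12). Tangency with p_1/p_2 gives x_2−12 = (3/2)·(p_1/p_2)·(x_1−12).
After buying the subsistence bundle (12, 12), a share 0.4 of the remaining income goes to x_1: x_1* = 12 + 0.4·(m − 12p_1 − 12p_2)/p_1.
Discretionary income = 362 − 12·9.6 − 12·16.28 = 51.44; x_2* = 12 + 0.6·51.44/16.28 = 13.8958.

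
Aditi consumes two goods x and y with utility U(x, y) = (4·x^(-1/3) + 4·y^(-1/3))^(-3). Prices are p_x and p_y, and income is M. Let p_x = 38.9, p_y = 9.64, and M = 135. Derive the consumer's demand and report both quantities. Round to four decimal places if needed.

x* = 2.0348, y* = 5.7933

From the CES first-order condition, (y/x)^(4/3) = p_x/p_y.
Hence y/x = (p_x/p_y)^(1/(4/3)), i.e. raised to the 0.75 power.
Substitute y = (y/x)·x into the budget: x* = M/(p_x + p_y·(y/x)).
Numerically y/x = 2.847111, so x* = 135/(38.9 + 9.64·2.847111) = 2.0348 and y* = 2.847111·2.0348 = 5.7933.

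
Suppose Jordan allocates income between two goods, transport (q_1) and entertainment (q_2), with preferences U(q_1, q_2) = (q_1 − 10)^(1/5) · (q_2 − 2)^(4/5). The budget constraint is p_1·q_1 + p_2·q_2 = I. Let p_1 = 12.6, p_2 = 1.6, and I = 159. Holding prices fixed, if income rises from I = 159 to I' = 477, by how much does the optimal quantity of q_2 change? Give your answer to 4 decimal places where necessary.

Δq_2* = 159

This is Cobb-Douglas in (q_1−10, q_2−2): tangency gives 0.2·p_2·(q_2−2) = 0.8·p_1·(q_1−10).
Substituting into the budget: q_1* = 10 + 0.2·(I − 10·p_1 − 2·p_2)/p_1, and q_2* = 2 + 0.8·(…)/p_2.
Discretionary income = 159 − 10·12.6 − 2·1.6 = 29.8; q_2* = 2 + 0.8·29.8/1.6 = 16.9.
At I' = 477: q_2* = 175.9. Change: 175.9 − 16.9 = 159.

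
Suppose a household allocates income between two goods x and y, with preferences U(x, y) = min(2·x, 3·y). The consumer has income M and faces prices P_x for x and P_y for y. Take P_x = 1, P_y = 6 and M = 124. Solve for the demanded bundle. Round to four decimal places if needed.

x* = 24.8, y* = 16.5333

Here 3·1 + 2·6 = 15, giving x* = 24.8 and y* = 16.5333.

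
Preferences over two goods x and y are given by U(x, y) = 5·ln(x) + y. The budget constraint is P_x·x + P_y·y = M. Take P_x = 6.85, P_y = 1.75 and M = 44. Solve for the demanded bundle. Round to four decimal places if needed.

x* = 1.2774, y* = 20.1429

MU_x = 5/x, MU_y = 1. Tangency: 5/x = P_x/P_y.
So x*(P_x,P_y) = 5·P_y/P_x, independent of income; and y* = (M − 5·P_y)/P_y.
At the given prices: x* = 5·1.75/6.85 = 1.2774, and y* = 20.1429.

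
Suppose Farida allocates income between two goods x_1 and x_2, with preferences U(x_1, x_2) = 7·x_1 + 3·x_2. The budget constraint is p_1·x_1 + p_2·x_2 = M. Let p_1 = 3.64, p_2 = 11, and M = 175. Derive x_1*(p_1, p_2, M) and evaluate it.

x_1* = 48.0769

Perfect substitutes: compare marginal utility per dollar. 7/p_1 vs 3/p_2 → 1.9231 vs 0.2727.
x_1 gives more utility per dollar, so spend all income on x_1: x_1* = M/p_1, x_2* = 0.
Numerically: x_1* = 48.0769, x_2* = 0.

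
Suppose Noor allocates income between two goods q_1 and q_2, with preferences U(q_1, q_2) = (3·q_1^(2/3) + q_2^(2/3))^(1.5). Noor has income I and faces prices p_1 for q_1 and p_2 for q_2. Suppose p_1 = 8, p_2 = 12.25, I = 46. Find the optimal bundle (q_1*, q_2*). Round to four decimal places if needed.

q_1* = 5.6606, q_2* = 0.0584

MRS = MU_q_1/MU_q_2 = 3·(q_2/q_1)^(1/3). Set equal to p_1/p_2.
Hence q_2/q_1 = ((1/3)·p_1/p_2)^(1/(1/3)), i.e. raised to the 3 power.
With the ratio pinned down, the budget gives q_1* = I/(p_1 + p_2·(q_2/q_1)) and q_2* = (q_2/q_1)·q_1*.
Numerically q_2/q_1 = 0.010316, so q_1* = 46/(8 + 12.25·0.010316) = 5.6606 and q_2* = 0.010316·5.6606 = 0.0584.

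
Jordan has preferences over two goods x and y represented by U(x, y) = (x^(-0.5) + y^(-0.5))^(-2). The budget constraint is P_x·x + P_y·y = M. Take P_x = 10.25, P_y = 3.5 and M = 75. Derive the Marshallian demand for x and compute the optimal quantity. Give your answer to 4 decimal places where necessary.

x* = 4.3068

MU_x ∝ x^(-1.5), MU_y ∝ y^(-1.5), so MRS = (y/x)^(1.5) = P_x/P_y.
Hence y/x = (P_x/P_y)^(1/(1.5)), i.e. raised to the 2/3 power.
With the ratio pinned down, the budget gives x* = M/(P_x + P_y·(y/x)) and y* = (y/x)·x*.
Numerically y/x = 2.046934, so x* = 75/(10.25 + 3.5·2.046934) = 4.3068.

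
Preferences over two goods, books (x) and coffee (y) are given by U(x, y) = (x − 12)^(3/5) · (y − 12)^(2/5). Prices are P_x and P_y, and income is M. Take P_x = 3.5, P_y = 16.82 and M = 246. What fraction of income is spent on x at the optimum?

After buying the subsistence bundle (12, 12), a share 0.6 of the remaining income goes to x: x* = 12 + 0.6·(M − 12P_x − 12P_y)/P_x.
Discretionary income = 246 − 12·3.5 − 12·16.82 = 2.16; x* = 12 + 0.6·2.16/3.5 = 12.3703; y* = 12 + 0.4·2.16/16.82 = 12.0514.
Expenditure on x: 3.5·12.3703 = 43.296; share = 0.176.

share on x = 0.176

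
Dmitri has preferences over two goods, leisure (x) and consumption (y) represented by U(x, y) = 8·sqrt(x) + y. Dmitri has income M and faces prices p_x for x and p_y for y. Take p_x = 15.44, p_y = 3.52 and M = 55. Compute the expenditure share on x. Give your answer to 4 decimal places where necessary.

share on x = 0.2335

Plugging in: x* = (4·3.52/15.44)² = 0.8316, y* = 11.9773.
Expenditure on x: 15.44·0.8316 = 12.8398; share = 0.2335.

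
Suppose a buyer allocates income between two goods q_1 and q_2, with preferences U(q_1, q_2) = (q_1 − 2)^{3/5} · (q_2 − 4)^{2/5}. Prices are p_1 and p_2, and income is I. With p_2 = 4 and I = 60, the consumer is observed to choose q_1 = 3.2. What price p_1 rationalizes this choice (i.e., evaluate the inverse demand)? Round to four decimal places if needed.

This is Cobb-Douglas in (q_1−2, q_2−4): tangency gives 0.6·p_2·(q_2−4) = 0.4·p_1·(q_1−2).
Substituting into the budget: q_1* = 2 + 0.6·(I − 2·p_1 − 4·p_2)/p_1, and q_2* = 4 + 0.4·(…)/p_2.
Set q_1* = 3.2 in the demand function and solve for p_1: p_1 = 11.

p_1 = 11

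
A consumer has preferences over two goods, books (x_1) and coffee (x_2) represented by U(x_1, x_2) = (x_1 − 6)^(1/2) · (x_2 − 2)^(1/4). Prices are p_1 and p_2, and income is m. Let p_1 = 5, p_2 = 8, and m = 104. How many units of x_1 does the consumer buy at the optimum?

x_1* = 13.7333

Discretionary income = 104 − 6·5 − 2·8 = 58; x_1* = 6 + 2/3·58/5 = 13.7333.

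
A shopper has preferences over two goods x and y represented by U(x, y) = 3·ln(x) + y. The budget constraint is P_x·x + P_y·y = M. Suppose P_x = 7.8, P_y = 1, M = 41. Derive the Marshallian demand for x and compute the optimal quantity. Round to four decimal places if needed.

x* = 0.3846

So x*(P_x,P_y) = 3·P_y/P_x, independent of income; and y* = (M − 3·P_y)/P_y.
At the given prices: x* = 3·1/7.8 = 0.3846.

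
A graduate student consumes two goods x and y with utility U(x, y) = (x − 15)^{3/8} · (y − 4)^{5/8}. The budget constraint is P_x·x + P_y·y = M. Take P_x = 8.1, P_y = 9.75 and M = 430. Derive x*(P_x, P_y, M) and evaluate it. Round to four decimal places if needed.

Let x' = x−15, y' = y−4. MRS = (3/5)·y'/x' = P_x/P_y.
Substituting into the budget: x* = 15 + 0.375·(M − 15·P_x − 4·P_y)/P_x, and y* = 4 + 0.625·(…)/P_y.
Discretionary income = 430 − 15·8.1 − 4·9.75 = 269.5; x* = 15 + 0.375·269.5/8.1 = 27.4769.

x* = 27.4769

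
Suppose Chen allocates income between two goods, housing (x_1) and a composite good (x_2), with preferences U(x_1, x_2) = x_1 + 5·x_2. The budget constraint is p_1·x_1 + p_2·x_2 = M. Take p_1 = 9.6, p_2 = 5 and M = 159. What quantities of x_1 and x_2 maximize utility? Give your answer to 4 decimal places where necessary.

Linear utility — the consumer picks whichever good has higher MU/price: 1/9.6 = 0.1042 vs 5/5 = 1.
x_2 gives more utility per dollar, so spend all income on x_2: x_2* = M/p_2, x_1* = 0.
Numerically: x_1* = 0, x_2* = 31.8.

x_1* = 0, x_2* = 31.8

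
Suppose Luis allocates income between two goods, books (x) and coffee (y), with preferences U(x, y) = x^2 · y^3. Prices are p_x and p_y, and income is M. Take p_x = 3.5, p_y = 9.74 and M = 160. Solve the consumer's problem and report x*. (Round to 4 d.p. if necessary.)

Tangency: MRS = (2/3)·y/x = p_x/p_y.
Rearranging, p_y·y = (3/2)·p_x·x. Substituting into the budget gives p_x·x·(1 + (3/2)) = M.
Demand: x*(p_x,p_y,M) = 0.4·M/p_x and y* = 0.6·M/p_y.
At p_x=3.5, p_y=9.74, M=160: x* = 0.4·160/3.5 = 18.2857.

x* = 18.2857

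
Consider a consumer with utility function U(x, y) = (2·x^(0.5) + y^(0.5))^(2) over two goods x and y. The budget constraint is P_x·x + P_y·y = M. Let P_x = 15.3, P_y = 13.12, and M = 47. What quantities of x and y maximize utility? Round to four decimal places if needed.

x* = 2.3785, y* = 0.8086

With the ratio pinned down, the budget gives x* = M/(P_x + P_y·(y/x)) and y* = (y/x)·x*.
Numerically y/x = 0.339981, so x* = 47/(15.3 + 13.12·0.339981) = 2.3785 and y* = 0.339981·2.3785 = 0.8086.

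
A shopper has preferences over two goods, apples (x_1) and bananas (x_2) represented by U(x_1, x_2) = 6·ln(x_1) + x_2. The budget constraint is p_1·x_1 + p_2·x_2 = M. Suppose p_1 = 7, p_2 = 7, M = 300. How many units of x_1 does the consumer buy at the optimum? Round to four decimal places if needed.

At the given prices: x_1* = 6·7/7 = 6.

x_1* = 6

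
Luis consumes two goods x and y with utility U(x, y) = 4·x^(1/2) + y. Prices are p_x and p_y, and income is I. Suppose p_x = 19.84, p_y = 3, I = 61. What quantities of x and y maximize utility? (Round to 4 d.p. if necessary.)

x* = 0.0915, y* = 19.7285

MU_x = 2/√x, MU_y = 1. Tangency: 2/√x = p_x/p_y.
Thus x* = (2·p_y/p_x)² — independent of I — with the rest of income spent on y.
Plugging in: x* = (2·3/19.84)² = 0.0915, y* = 19.7285.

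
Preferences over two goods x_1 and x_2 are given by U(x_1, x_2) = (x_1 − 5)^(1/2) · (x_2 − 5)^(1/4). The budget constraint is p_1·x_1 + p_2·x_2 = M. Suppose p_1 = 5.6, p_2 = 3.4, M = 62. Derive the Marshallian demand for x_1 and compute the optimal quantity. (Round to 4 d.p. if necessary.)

x_1* = 7.0238

Let x_1' = x_1−5, x_2' = x_2−5. MRS = 2·x_2'/x_1' = p_1/p_2.
After buying the subsistence bundle (5, 5), a share 2/3 of the remaining income goes to x_1: x_1* = 5 + 2/3·(M − 5p_1 − 5p_2)/p_1.
Discretionary income = 62 − 5·5.6 − 5·3.4 = 17; x_1* = 5 + 2/3·17/5.6 = 7.0238.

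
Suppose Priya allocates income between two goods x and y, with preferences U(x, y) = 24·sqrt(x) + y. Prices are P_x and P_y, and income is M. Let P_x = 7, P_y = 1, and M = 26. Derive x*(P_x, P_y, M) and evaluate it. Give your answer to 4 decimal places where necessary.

x* = 2.9388

MU_x = 12/√x, MU_y = 1. Tangency: 12/√x = P_x/P_y.
Solve: √x = 12·P_y/P_x, so x*(P_x,P_y) = (12·P_y/P_x)², and y* = (M − P_x·x*)/P_y.
Plugging in: x* = (12·1/7)² = 2.9388.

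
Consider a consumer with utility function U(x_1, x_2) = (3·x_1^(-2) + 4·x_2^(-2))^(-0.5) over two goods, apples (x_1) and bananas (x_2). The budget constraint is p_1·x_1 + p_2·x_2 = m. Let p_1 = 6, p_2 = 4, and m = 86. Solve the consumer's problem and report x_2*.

With the ratio pinned down, the budget gives x_1* = m/(p_1 + p_2·(x_2/x_1)) and x_2* = (x_2/x_1)·x_1*.
Numerically x_2/x_1 = 1.259921, so x_1* = 86/(6 + 4·1.259921) = 7.7901 and x_2* = 1.259921·7.7901 = 9.8149.

x_2* = 9.8149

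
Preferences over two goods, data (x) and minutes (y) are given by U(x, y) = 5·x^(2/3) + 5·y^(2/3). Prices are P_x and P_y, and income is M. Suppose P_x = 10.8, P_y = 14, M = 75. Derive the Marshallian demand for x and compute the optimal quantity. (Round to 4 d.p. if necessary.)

From the CES first-order condition, (y/x)^(1/3) = P_x/P_y.
Solve for the ratio: y/x = [P_x/P_y]^(3).
Substitute y = (y/x)·x into the budget: x* = M/(P_x + P_y·(y/x)).
Numerically y/x = 0.459079, so x* = 75/(10.8 + 14·0.459079) = 4.3536.

x* = 4.3536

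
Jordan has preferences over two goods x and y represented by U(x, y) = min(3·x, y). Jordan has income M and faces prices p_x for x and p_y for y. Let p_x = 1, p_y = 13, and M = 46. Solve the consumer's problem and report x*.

With perfect complements, no substitution: consume in ratio x:y = 1:3.
Budget: p_x·x + p_y·3·x = M, so (p_x + 3·p_y)·x = M.
Demand: x*(p_x,p_y,M) = M/(p_x + 3·p_y), y* = 3·M/(p_x + 3·p_y).
Here 1 + 3·13 = 40, giving x* = 1.15.

x* = 1.15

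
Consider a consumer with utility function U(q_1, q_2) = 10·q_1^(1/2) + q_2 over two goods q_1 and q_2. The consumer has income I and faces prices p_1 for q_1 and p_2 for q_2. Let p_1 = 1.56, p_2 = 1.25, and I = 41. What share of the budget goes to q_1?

Set MRS = p_1/p_2: 5·q_1^(−1/2) = p_1/p_2.
Thus q_1* = (5·p_2/p_1)² — independent of I — with the rest of income spent on q_2.
Plugging in: q_1* = (5·1.25/1.56)² = 16.0513, q_2* = 12.7679.
Expenditure on q_1: 1.56·16.0513 = 25.0401; share = 0.6107.

share on q_1 = 0.6107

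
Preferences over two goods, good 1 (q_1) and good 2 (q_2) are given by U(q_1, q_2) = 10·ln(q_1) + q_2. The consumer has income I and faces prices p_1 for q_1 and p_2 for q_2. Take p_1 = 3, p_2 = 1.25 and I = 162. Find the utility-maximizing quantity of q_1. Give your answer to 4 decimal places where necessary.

MU_q_1 = 10/q_1, MU_q_2 = 1. Tangency: 10/q_1 = p_1/p_2.
So q_1*(p_1,p_2) = 10·p_2/p_1, independent of income; and q_2* = (I − 10·p_2)/p_2.
At the given prices: q_1* = 10·1.25/3 = 4.1667.

q_1* = 4.1667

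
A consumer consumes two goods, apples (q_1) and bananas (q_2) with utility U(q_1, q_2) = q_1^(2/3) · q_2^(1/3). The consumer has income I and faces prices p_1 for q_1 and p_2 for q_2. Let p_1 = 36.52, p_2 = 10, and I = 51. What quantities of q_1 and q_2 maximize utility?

q_1* = 0.931, q_2* = 1.7

The MRS is 2·q_2/q_1. Set MRS = p_1/p_2.
So 2/3·p_2·q_2 = 1/3·p_1·q_1; combined with the budget, a share 2/3 of income goes to q_1.
Demand: q_1*(p_1,p_2,I) = 2/3·I/p_1 and q_2* = 1/3·I/p_2.
At p_1=36.52, p_2=10, I=51: q_1* = 2/3·51/36.52 = 0.931, q_2* = 1.7.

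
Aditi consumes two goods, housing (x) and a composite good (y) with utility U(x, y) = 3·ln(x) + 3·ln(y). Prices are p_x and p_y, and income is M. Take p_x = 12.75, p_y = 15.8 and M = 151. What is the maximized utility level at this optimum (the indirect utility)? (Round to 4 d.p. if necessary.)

The MRS is y/x. Set MRS = p_x/p_y.
Rearranging, p_y·y = p_x·x. Substituting into the budget gives p_x·x·(1 + 1) = M.
Demand: x*(p_x,p_y,M) = 0.5·M/p_x and y* = 0.5·M/p_y.
At p_x=12.75, p_y=15.8, M=151: x* = 0.5·151/12.75 = 5.9216, y* = 4.7785.
Utility at the optimum: U(5.9216, 4.7785) = 10.0282.

V = 10.0282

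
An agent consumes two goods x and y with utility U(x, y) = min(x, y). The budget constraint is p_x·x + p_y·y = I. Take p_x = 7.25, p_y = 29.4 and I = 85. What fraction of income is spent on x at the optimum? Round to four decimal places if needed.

Leontief preferences: the optimum is at the kink where x/1 = y/1, i.e. y = x.
Budget: p_x·x + p_y·x = I, so (p_x + p_y)·x = I.
Demand: x*(p_x,p_y,I) = I/(p_x + p_y), y* = I/(p_x + p_y).
Here 7.25 + 29.4 = 36.65, giving x* = 2.3192 and y* = 2.3192.
Expenditure on x: 7.25·2.3192 = 16.8145; share = 0.1978.

share on x = 0.1978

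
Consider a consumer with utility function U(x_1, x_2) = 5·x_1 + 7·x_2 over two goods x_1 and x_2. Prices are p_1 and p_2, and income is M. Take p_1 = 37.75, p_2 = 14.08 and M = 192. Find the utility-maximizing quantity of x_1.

x_1* = 0

Perfect substitutes: compare marginal utility per dollar. 5/p_1 vs 7/p_2 → 0.1325 vs 0.4972.
x_2 gives more utility per dollar, so spend all income on x_2: x_2* = M/p_2, x_1* = 0.
Numerically: x_1* = 0, x_2* = 13.6364.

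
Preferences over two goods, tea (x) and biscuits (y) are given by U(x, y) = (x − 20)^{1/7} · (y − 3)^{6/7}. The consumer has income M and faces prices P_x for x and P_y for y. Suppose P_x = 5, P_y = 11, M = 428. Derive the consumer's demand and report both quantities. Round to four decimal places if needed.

x* = 28.4286, y* = 25.987

Discretionary income = 428 − 20·5 − 3·11 = 295; x* = 20 + 1/7·295/5 = 28.4286; y* = 3 + 6/7·295/11 = 25.987.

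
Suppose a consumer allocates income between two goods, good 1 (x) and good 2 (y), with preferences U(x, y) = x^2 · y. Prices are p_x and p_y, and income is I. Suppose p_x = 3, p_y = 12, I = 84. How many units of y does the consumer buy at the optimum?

Tangency: MRS = 2·y/x = p_x/p_y.
Rearranging, p_y·y = (1/2)·p_x·x. Substituting into the budget gives p_x·x·(1 + (1/2)) = I.
Demand: x*(p_x,p_y,I) = 2/3·I/p_x and y* = 1/3·I/p_y.
At p_x=3, p_y=12, I=84: y* = 1/3·84/12 = 2.3333.

y* = 2.3333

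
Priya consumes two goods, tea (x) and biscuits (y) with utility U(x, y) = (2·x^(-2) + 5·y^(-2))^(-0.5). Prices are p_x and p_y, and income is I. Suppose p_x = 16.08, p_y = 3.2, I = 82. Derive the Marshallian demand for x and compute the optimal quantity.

x* = 3.4866

From the CES first-order condition, (2/5)·(y/x)^(3) = p_x/p_y.
Solve for the ratio: y/x = [(5/2)·p_x/p_y]^(1/3).
Substitute y = (y/x)·x into the budget: x* = I/(p_x + p_y·(y/x)).
Numerically y/x = 2.324656, so x* = 82/(16.08 + 3.2·2.324656) = 3.4866.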